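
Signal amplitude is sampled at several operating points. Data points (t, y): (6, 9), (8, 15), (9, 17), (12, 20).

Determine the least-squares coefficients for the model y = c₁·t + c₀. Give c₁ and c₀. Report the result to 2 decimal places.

c₁ = 1.77, c₀ = -0.27

With design matrix X, XᵀX = [[325, 35]; [35, 4]] and Xᵀy = [567, 61]ᵀ.
Determinant 325·4 − 35² = 75.
c₁ = (567·4 − 35·61)/75 = 133/75; c₀ = (325·61 − 35·567)/75 = -4/15.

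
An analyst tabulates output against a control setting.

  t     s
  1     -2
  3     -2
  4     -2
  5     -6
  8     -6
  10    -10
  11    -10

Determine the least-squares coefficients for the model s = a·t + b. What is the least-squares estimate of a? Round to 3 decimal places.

Entries of MᵀM: Σt·t = 336, Σt = 42, Σ1 = 7.
Right-hand side: Σt·s = -304, Σs = -38.
Normal equations: [[336, 42]; [42, 7]]·[a, b]ᵀ = [-304, -38]ᵀ.
Eliminating b: 7·(row 1) − 42·(row 2) gives 588·a = 7·(-304) − 42·(-38) = -532, so a = -19/21.
Then b = ((-38) − 42·(-19/21))/7 = 0.

a = -0.905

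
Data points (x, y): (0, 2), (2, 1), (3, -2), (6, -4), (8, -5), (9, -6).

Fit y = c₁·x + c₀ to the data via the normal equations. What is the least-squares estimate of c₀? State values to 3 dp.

Normal-equation sums: Σx·x = 194, Σx = 28, Σ1 = 6.
Right-hand side: Σx·y = -122, Σy = -14.
Normal equations: [[194, 28]; [28, 6]]·[c₁, c₀]ᵀ = [-122, -14]ᵀ.
Determinant 194·6 − 28² = 380.
c₁ = ((-122)·6 − 28·(-14))/380 = -17/19; c₀ = (194·(-14) − 28·(-122))/380 = 35/19.

c₀ = 1.842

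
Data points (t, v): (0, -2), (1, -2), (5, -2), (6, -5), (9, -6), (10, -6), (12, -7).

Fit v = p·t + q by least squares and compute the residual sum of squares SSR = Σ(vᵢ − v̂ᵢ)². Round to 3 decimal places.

Sums needed: Σt·t = 387, Σt = 43, Σ1 = 7.
Moment sums: Σt·v = -240, Σv = -30.
Determinant 387·7 − 43² = 860.
p = ((-240)·7 − 43·(-30))/860 = -39/86; q = (387·(-30) − 43·(-240))/860 = -3/2.
Residuals: -1/2, -2/43, 76/43, -67/86, -18/43, 3/86, -5/86; SSR = 179/43.

SSR = 4.163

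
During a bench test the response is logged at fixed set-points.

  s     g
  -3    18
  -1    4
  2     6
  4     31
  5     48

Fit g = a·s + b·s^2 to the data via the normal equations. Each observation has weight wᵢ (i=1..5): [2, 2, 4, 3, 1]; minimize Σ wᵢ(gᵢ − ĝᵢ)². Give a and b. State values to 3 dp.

a = -0.343, b = 1.984

The normal equations are: 109·a + 293·b = 544;  293·a + 1621·b = 3116.
(Σwᵢ·s·s = 109, Σwᵢ·s·s^2 = 293, Σwᵢ·s^2·s^2 = 1621, Σwᵢ·s·g = 544, Σwᵢ·s^2·g = 3116.)
Determinant 109·1621 − 293² = 90840.
a = (544·1621 − 293·3116)/90840 = -2597/7570; b = (109·3116 − 293·544)/90840 = 15021/7570.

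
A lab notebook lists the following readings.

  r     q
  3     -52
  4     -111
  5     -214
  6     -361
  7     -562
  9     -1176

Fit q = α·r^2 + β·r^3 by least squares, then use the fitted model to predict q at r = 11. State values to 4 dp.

Entries of XᵀX: Σr^2·r^2 = 11220, Σr^2·r^3 = 88024, Σr^3·r^3 = 716196.
Right-hand side: Σr^2·q = -143384, Σr^3·q = -1163304.
Normal equations: [[11220, 88024]; [88024, 716196]]·[α, β]ᵀ = [-143384, -1163304]ᵀ.
Δ = 11220·716196 − 88024² = 287494544.
α = ((-143384)·716196 − 88024·(-1163304))/287494544 = -18273498/17968409; β = (11220·(-1163304) − 88024·(-143384))/287494544 = -26939854/17968409.
At r = 11: q̂ = (-18273498/17968409)·(121) + (-26939854/17968409)·(1331) = -38068038932/17968409.

q̂ = -2118.6093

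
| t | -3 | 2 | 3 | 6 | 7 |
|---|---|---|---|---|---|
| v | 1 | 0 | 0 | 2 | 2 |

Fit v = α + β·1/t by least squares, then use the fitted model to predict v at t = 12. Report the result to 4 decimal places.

With design matrix M, MᵀM = [[5, 17/21]; [17/21, 51/98]] and Mᵀv = [5, 2/7]ᵀ.
Determinant 5·(51/98) − (17/21)² = 1717/882.
α = (5·(51/98) − (17/21)·(2/7))/(1717/882) = 123/101; β = (5·(2/7) − (17/21)·5)/(1717/882) = -2310/1717.
At t = 12: v̂ = (123/101)·(1) + (-2310/1717)·(1/12) = 3797/3434.

v̂ = 1.1057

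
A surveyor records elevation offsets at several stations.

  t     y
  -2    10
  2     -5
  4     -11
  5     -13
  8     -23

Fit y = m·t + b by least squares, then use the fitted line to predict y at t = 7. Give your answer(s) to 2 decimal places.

ŷ = -20.15

AᵀA·[m, b]ᵀ = Aᵀy reads: 113·m + 17·b = -323;  17·m + 5·b = -42.
det = 113·5 − 17² = 276.
m = ((-323)·5 − 17·(-42))/276 = -901/276; b = (113·(-42) − 17·(-323))/276 = 745/276.
At t = 7: ŷ = (-901/276)·(7) + (745/276)·(1) = -927/46.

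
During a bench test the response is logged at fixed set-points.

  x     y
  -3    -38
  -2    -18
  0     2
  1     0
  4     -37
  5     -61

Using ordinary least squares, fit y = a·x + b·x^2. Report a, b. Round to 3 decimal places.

With design matrix M, MᵀM = [[55, 155]; [155, 979]] and Mᵀy = [-303, -2531]ᵀ.
Determinant 55·979 − 155² = 29820.
a = ((-303)·979 − 155·(-2531))/29820 = 23917/7455; b = (55·(-2531) − 155·(-303))/29820 = -4612/1491.

a = 3.208, b = -3.093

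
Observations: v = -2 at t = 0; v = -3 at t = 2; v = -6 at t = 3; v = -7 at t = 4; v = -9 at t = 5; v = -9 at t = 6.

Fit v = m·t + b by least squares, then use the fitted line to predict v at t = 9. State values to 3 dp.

Normal-equation sums: Σt·t = 90, Σt = 20, Σ1 = 6.
Right-hand side: Σt·v = -151, Σv = -36.
Normal equations: [[90, 20]; [20, 6]]·[m, b]ᵀ = [-151, -36]ᵀ.
Eliminating b: 6·(row 1) − 20·(row 2) gives 140·m = 6·(-151) − 20·(-36) = -186, so m = -93/70.
Then b = ((-36) − 20·(-93/70))/6 = -11/7.
At t = 9: v̂ = (-93/70)·(9) + (-11/7)·(1) = -947/70.

v̂ = -13.529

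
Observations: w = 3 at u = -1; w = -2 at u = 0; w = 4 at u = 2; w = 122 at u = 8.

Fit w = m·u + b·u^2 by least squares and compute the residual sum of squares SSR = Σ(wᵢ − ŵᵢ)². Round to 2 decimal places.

SSR = 5.69

The normal equations are: 69·m + 519·b = 981;  519·m + 4113·b = 7827.
Eliminating b: 4113·(row 1) − 519·(row 2) gives 14436·m = 4113·981 − 519·7827 = -27360, so m = -760/401.
Then b = (7827 − 519·(-760/401))/4113 = 859/401.
Residuals: -416/401, -2, -312/401, 26/401; SSR = 2280/401.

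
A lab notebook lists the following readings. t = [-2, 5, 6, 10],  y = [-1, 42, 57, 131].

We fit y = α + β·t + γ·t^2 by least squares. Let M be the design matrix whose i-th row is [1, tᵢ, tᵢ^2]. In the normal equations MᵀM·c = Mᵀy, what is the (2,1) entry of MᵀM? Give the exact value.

19

Row 2 ↔ basis t, column 1 ↔ basis 1, so (MᵀM)_{2,1} = Σᵢ t = (-2)·(1) + (5)·(1) + (6)·(1) + (10)·(1) = 19.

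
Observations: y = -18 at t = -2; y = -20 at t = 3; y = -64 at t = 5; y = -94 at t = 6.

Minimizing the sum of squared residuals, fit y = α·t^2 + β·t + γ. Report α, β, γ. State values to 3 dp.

Normal-equation sums: Σt^2·t^2 = 2018, Σt^2·t = 360, Σt^2 = 74, Σt·t = 74, Σt = 12, Σ1 = 4.
For Aᵀy: Σt^2·y = -5236, Σt·y = -908, Σy = -196.
Normal equations: [[2018, 360, 74]; [360, 74, 12]; [74, 12, 4]]·[α, β, γ]ᵀ = [-5236, -908, -196]ᵀ.
Inverting the 3×3 Gram matrix, [α, β, γ]ᵀ = [-8510/2809, 7250/2809, -1956/2809]ᵀ.

α = -3.030, β = 2.581, γ = -0.696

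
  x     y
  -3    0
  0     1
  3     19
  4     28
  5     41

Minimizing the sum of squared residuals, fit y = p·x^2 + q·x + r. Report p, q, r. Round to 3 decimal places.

p = 0.966, q = 3.127, r = 0.777

Compute the Gram sums: Σx^2·x^2 = 1043, Σx^2·x = 189, Σx^2 = 59, Σx·x = 59, Σx = 9, Σ1 = 5.
And Σx^2·y = 1644, Σx·y = 374, Σy = 89.
Row-reducing yields p = 1205/1248, q = 1301/416, r = 485/624.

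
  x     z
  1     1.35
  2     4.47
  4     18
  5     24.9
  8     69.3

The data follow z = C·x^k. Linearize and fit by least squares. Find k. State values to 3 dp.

k = 1.888

Taking logs, ln z = k·ln x + ln C, so regress ln z on ln x.
XᵀX = [[9.3166, 5.7683]; [5.7683, 5]], rhs = [19.0325, 12.1412]ᵀ  (here Σln x = 5.7683, Σ(ln x)² = 9.3166, Σln z = 12.1412, Σln x·ln z = 19.0325).
Δ = 9.3166·5 − (5.7683)² = 13.3096; k = (19.0325·5 − 5.7683·12.1412)/13.3096 = 1.88799, ln C = (9.3166·12.1412 − 5.7683·19.0325)/13.3096 = 0.25012.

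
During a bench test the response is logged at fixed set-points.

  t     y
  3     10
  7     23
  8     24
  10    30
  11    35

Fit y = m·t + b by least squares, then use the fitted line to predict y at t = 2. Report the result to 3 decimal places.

ŷ = 7.000

The normal system XᵀX·[m, b]ᵀ = Xᵀy is [[343, 39]; [39, 5]]·[m, b]ᵀ = [1068, 122]ᵀ.
Δ = 343·5 − 39² = 194.
m = (1068·5 − 39·122)/194 = 3; b = (343·122 − 39·1068)/194 = 1.
At t = 2: ŷ = (3)·(2) + (1)·(1) = 7.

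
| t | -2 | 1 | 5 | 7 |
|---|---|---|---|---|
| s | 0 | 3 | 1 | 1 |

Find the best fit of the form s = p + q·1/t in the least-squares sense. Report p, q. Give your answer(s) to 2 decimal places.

p = 0.82, q = 2.02

Compute the Gram sums: Σ1 = 4, Σ1/t = 59/70, Σ1/t·1/t = 6421/4900.
Moment sums: Σs = 5, Σ1/t·s = 117/35.
Normal equations: [[4, 59/70]; [59/70, 6421/4900]]·[p, q]ᵀ = [5, 117/35]ᵀ.
Δ = 4·(6421/4900) − (59/70)² = 22203/4900.
p = (5·(6421/4900) − (59/70)·(117/35))/(22203/4900) = 18299/22203; q = (4·(117/35) − (59/70)·5)/(22203/4900) = 44870/22203.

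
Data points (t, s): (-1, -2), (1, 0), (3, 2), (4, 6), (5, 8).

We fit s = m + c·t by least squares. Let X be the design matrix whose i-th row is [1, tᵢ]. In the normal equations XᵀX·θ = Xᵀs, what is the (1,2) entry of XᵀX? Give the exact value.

12

Row 1 ↔ basis 1, column 2 ↔ basis t, so (XᵀX)_{1,2} = Σᵢ t = (1)·(-1) + (1)·(1) + (1)·(3) + (1)·(4) + (1)·(5) = 12.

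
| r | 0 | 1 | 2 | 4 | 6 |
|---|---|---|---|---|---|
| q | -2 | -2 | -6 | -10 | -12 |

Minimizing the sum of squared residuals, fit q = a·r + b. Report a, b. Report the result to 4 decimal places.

a = -1.8448, b = -1.6034

AᵀA·[a, b]ᵀ = Aᵀq reads: 57·a + 13·b = -126;  13·a + 5·b = -32.
(Σr·r = 57, Σr = 13, Σ1 = 5, Σr·q = -126, Σq = -32.)
Determinant 57·5 − 13² = 116.
a = ((-126)·5 − 13·(-32))/116 = -107/58; b = (57·(-32) − 13·(-126))/116 = -93/58.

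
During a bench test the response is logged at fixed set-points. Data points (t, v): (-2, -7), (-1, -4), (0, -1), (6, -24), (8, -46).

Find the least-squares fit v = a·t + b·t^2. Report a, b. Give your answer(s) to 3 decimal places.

Compute the Gram sums: Σt·t = 105, Σt·t^2 = 719, Σt^2·t^2 = 5409.
Right-hand side: Σt·v = -494, Σt^2·v = -3840.
Normal equations: [[105, 719]; [719, 5409]]·[a, b]ᵀ = [-494, -3840]ᵀ.
Eliminating b: 5409·(row 1) − 719·(row 2) gives 50984·a = 5409·(-494) − 719·(-3840) = 88914, so a = 44457/25492.
Then b = ((-3840) − 719·(44457/25492))/5409 = -24007/25492.

a = 1.744, b = -0.942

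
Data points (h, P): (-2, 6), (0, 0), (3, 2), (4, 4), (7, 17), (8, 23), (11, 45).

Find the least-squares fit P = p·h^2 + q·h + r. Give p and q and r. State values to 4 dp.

Forming AᵀA = [[21491, 2269, 263]; [2269, 263, 31]; [263, 31, 7]] and AᵀP = [7856, 808, 97]ᵀ gives AᵀA·[p, q, r]ᵀ = AᵀP.
Solving the 3×3 system (Gaussian elimination) gives p = 26031/56014, q = -300219/280070, r = 160201/140035.

p = 0.4647, q = -1.0719, r = 1.1440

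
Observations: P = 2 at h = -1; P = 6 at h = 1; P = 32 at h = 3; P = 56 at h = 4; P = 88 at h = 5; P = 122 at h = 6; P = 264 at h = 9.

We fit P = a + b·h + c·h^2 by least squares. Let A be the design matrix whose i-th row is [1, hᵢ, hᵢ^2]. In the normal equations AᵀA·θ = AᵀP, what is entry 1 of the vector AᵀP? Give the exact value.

Entry 1 ↔ basis 1, so (AᵀP)_{1} = Σᵢ Pᵢ = (1)·(2) + (1)·(6) + (1)·(32) + (1)·(56) + (1)·(88) + (1)·(122) + (1)·(264) = 570.

570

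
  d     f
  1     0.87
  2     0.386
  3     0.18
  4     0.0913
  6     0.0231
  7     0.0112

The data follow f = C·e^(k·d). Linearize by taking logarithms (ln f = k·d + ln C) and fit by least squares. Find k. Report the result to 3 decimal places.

Taking logs, ln f = k·d + ln C, so regress ln f on d.
XᵀX = [[115.0000, 23.0000]; [23.0000, 6]], rhs = [-70.8123, -13.4593]ᵀ  (here Σd = 23.0000, Σ(d)² = 115.0000, Σln f = -13.4593, Σd·ln f = -70.8123).
Slope k = (n·Σd·ln f − Σd·Σln f)/(n·Σ(d)² − (Σd)²) = (6·-70.8123 − 23.0000·-13.4593)/161.0000 = -0.71621; ln C = (Σln f − k·Σd)/n = 0.50223.

k = -0.716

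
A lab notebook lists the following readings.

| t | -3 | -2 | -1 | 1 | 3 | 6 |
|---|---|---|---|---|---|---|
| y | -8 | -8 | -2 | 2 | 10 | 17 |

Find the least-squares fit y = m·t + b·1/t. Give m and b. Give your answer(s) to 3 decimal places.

Entries of AᵀA: Σt·t = 60, Σt·1/t = 6, Σ1/t·1/t = 5/2.
Right-hand side: Σt·y = 176, Σ1/t·y = 101/6.
Normal equations: [[60, 6]; [6, 5/2]]·[m, b]ᵀ = [176, 101/6]ᵀ.
Eliminating b: (5/2)·(row 1) − 6·(row 2) gives 114·m = (5/2)·176 − 6·(101/6) = 339, so m = 113/38.
Then b = ((101/6) − 6·(113/38))/(5/2) = -23/57.

m = 2.974, b = -0.404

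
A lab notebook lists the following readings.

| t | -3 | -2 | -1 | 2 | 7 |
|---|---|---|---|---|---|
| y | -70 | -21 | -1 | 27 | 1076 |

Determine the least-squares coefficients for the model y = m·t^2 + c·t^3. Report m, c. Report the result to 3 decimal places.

m = 1.083, c = 2.982

Forming MᵀM = [[2515, 16563]; [16563, 118507]] and Mᵀy = [52117, 371343]ᵀ gives MᵀM·[m, c]ᵀ = Mᵀy.
det = 2515·118507 − 16563² = 23712136.
m = (52117·118507 − 16563·371343)/23712136 = 12837605/11856068; c = (2515·371343 − 16563·52117)/23712136 = 35356887/11856068.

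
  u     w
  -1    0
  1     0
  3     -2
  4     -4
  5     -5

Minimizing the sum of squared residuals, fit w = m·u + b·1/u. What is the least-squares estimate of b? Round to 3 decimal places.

b = 1.069

Sums needed: Σu·u = 52, Σu·1/u = 5, Σ1/u·1/u = 7969/3600.
And Σu·w = -47, Σ1/u·w = -8/3.
AᵀA·[m, b]ᵀ = Aᵀw becomes [[52, 5]; [5, 7969/3600]]·[m, b]ᵀ = [-47, -8/3]ᵀ.
Eliminating b: (7969/3600)·(row 1) − 5·(row 2) gives (81097/900)·m = (7969/3600)·(-47) − 5·(-8/3) = -326543/3600, so m = -326543/324388.
Then b = ((-8/3) − 5·(-326543/324388))/(7969/3600) = 86700/81097.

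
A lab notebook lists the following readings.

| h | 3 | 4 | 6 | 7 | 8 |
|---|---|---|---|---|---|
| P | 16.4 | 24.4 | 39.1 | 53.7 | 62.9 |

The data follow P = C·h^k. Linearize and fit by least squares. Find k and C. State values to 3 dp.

k = 1.364, C = 3.640

Linearized form: ln P = k·ln h + ln C. From the 5 transformed points,
AᵀA = [[14.4498, 8.3020]; [8.3020, 5]], rhs = [30.4340, 17.7829]ᵀ  (here Σln h = 8.3020, Σ(ln h)² = 14.4498, Σln P = 17.7829, Σln h·ln P = 30.4340).
Slope k = (n·Σln h·ln P − Σln h·Σln P)/(n·Σ(ln h)² − (Σln h)²) = (5·30.4340 − 8.3020·17.7829)/3.3255 = 1.36395; ln C = (Σln P − k·Σln h)/n = 1.29189, so C = exp(1.29189) = 3.63965.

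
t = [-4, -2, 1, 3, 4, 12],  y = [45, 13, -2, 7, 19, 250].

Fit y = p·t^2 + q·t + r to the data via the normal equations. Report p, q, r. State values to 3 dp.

p = 2.015, q = -3.274, r = -0.849

Entries of MᵀM: Σt^2·t^2 = 21346, Σt^2·t = 1748, Σt^2 = 190, Σt·t = 190, Σt = 14, Σ1 = 6.
And Σt^2·y = 37137, Σt·y = 2889, Σy = 332.
So MᵀM·[p, q, r]ᵀ = Mᵀy: [[21346, 1748, 190]; [1748, 190, 14]; [190, 14, 6]]·[p, q, r]ᵀ = [37137, 2889, 332]ᵀ.
Solving the 3×3 system (Gaussian elimination) gives p = 143029/70966, q = -232369/70966, r = -30136/35483.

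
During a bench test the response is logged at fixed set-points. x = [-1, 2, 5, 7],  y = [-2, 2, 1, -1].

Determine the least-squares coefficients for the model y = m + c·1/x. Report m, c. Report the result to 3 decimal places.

Entries of MᵀM: Σ1 = 4, Σ1/x = -11/70, Σ1/x·1/x = 6421/4900.
Right-hand side: Σy = 0, Σ1/x·y = 107/35.
Determinant 4·(6421/4900) − (-11/70)² = 25563/4900.
m = (0·(6421/4900) − (-11/70)·(107/35))/(25563/4900) = 2354/25563; c = (4·(107/35) − (-11/70)·0)/(25563/4900) = 59920/25563.

m = 0.092, c = 2.344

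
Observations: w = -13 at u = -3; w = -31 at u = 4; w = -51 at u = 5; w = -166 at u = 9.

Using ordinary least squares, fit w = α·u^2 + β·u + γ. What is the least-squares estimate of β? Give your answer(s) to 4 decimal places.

From the data, Σu^2·u^2 = 7523, Σu^2·u = 891, Σu^2 = 131, Σu·u = 131, Σu = 15, Σ1 = 4.
For Mᵀw: Σu^2·w = -15334, Σu·w = -1834, Σw = -261.
Solving the 3×3 system (Gaussian elimination) gives α = -6361/3148, β = -26003/40924, γ = 33854/10231.

β = -0.6354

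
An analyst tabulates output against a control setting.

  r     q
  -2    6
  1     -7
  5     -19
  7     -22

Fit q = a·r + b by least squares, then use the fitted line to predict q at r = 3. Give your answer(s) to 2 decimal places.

The normal equations are: 79·a + 11·b = -268;  11·a + 4·b = -42.
(Σr·r = 79, Σr = 11, Σ1 = 4, Σr·q = -268, Σq = -42.)
Determinant 79·4 − 11² = 195.
a = ((-268)·4 − 11·(-42))/195 = -122/39; b = (79·(-42) − 11·(-268))/195 = -74/39.
At r = 3: q̂ = (-122/39)·(3) + (-74/39)·(1) = -440/39.

q̂ = -11.28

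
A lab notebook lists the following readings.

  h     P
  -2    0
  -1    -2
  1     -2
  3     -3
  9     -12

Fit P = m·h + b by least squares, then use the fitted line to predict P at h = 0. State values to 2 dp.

Normal-equation sums: Σh·h = 96, Σh = 10, Σ1 = 5.
Moment sums: Σh·P = -117, ΣP = -19.
AᵀA·[m, b]ᵀ = AᵀP becomes [[96, 10]; [10, 5]]·[m, b]ᵀ = [-117, -19]ᵀ.
Eliminating b: 5·(row 1) − 10·(row 2) gives 380·m = 5·(-117) − 10·(-19) = -395, so m = -79/76.
Then b = ((-19) − 10·(-79/76))/5 = -327/190.
At h = 0: P̂ = (-79/76)·(0) + (-327/190)·(1) = -327/190.

P̂ = -1.72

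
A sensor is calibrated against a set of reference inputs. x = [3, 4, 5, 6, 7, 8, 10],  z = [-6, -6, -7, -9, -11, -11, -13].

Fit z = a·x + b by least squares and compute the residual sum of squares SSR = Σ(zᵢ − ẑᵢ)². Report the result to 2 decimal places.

Sums needed: Σx·x = 299, Σx = 43, Σ1 = 7.
And Σx·z = -426, Σz = -63.
So MᵀM·[a, b]ᵀ = Mᵀz: [[299, 43]; [43, 7]]·[a, b]ᵀ = [-426, -63]ᵀ.
Δ = 299·7 − 43² = 244.
a = ((-426)·7 − 43·(-63))/244 = -273/244; b = (299·(-63) − 43·(-426))/244 = -519/244.
Residuals: -63/122, 147/244, 44/61, -39/244, -127/122, 19/244, 77/244; SSR = 577/244.

SSR = 2.36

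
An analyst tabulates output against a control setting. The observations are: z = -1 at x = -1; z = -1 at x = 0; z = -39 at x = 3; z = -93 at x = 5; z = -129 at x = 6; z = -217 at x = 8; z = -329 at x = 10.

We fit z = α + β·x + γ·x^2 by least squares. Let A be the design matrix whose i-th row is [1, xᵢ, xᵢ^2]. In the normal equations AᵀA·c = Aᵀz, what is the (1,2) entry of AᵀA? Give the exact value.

Row 1 ↔ basis 1, column 2 ↔ basis x, so (AᵀA)_{1,2} = Σᵢ x = (1)·(-1) + (1)·(0) + (1)·(3) + (1)·(5) + (1)·(6) + (1)·(8) + (1)·(10) = 31.

31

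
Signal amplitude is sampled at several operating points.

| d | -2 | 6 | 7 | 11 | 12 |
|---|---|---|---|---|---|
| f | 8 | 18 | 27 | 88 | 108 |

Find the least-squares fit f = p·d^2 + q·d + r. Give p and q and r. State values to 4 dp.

With design matrix M, MᵀM = [[39090, 3610, 354]; [3610, 354, 34]; [354, 34, 5]] and Mᵀf = [28203, 2545, 249]ᵀ.
Inverting the 3×3 Gram matrix, [p, q, r]ᵀ = [342397/344704, -962673/344704, -66159/43088]ᵀ.

p = 0.9933, q = -2.7928, r = -1.5354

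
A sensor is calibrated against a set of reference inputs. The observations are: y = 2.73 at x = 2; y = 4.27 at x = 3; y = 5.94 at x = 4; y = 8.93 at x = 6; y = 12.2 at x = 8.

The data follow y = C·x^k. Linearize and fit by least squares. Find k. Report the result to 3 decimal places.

Linearized form: ln y = k·ln x + ln C. From the 5 transformed points,
AᵀA = [[11.1437, 7.0493]; [7.0493, 5]], rhs = [13.8854, 8.9285]ᵀ  (here Σln x = 7.0493, Σ(ln x)² = 11.1437, Σln y = 8.9285, Σln x·ln y = 13.8854).
Solving (det = 6.0265): k = 1.07653, ln C = 0.26795.

k = 1.077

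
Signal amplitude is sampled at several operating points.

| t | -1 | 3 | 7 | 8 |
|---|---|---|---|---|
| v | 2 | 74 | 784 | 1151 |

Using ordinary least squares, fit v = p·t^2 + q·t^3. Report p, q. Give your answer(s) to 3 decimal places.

p = 2.284, q = 1.962

Sums needed: Σt^2·t^2 = 6579, Σt^2·t^3 = 49817, Σt^3·t^3 = 380523.
Right-hand side: Σt^2·v = 112748, Σt^3·v = 860220.
Normal equations: [[6579, 49817]; [49817, 380523]]·[p, q]ᵀ = [112748, 860220]ᵀ.
det = 6579·380523 − 49817² = 21727328.
p = (112748·380523 − 49817·860220)/21727328 = 6203433/2715916; q = (6579·860220 − 49817·112748)/21727328 = 5327533/2715916.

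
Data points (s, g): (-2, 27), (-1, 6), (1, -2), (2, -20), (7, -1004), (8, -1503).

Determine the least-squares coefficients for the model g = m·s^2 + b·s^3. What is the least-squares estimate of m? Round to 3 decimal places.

Entries of AᵀA: Σs^2·s^2 = 6531, Σs^2·s^3 = 49575, Σs^3·s^3 = 379923.
And Σs^2·g = -145356, Σs^3·g = -1114292.
Determinant 6531·379923 − 49575² = 23596488.
m = ((-145356)·379923 − 49575·(-1114292))/23596488 = 705763/983187; b = (6531·(-1114292) − 49575·(-145356))/23596488 = -2975723/983187.

m = 0.718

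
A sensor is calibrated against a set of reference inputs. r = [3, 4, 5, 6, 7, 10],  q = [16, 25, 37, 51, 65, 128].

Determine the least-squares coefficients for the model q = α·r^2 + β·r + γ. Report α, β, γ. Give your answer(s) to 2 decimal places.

α = 1.15, β = 0.95, γ = 2.92

Entries of XᵀX: Σr^2·r^2 = 14659, Σr^2·r = 1775, Σr^2 = 235, Σr·r = 235, Σr = 35, Σ1 = 6.
Right-hand side: Σr^2·q = 19290, Σr·q = 2374, Σq = 322.
Solving the 3×3 system (Gaussian elimination) gives α = 1675/1452, β = 6929/7260, γ = 353/121.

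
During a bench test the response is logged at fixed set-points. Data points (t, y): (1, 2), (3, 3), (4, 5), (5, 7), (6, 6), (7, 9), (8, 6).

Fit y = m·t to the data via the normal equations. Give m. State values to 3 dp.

AᵀA·[m]ᵀ = Aᵀy reads: 200·m = 213.
m = 213/200 = 1.065.

m = 1.065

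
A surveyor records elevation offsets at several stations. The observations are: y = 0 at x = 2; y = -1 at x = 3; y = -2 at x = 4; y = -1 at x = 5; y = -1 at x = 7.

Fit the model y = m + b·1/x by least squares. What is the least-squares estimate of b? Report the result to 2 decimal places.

The normal system AᵀA·[m, b]ᵀ = Aᵀy is [[5, 599/420]; [599/420, 85381/176400]]·[m, b]ᵀ = [-5, -247/210]ᵀ.
Δ = 5·(85381/176400) − (599/420)² = 8513/22050.
m = ((-5)·(85381/176400) − (599/420)·(-247/210))/(8513/22050) = -130999/68104; b = (5·(-247/210) − (599/420)·(-5))/(8513/22050) = 55125/17026.

b = 3.24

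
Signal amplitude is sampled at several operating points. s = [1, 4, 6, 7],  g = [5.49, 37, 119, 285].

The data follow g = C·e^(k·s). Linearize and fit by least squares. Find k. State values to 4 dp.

k = 0.6445

Taking logs, ln g = k·s + ln C, so regress ln g on s.
AᵀA = [[102.0000, 18.0000]; [18.0000, 4]], rhs = [84.3888, 15.7455]ᵀ  (here Σs = 18.0000, Σ(s)² = 102.0000, Σln g = 15.7455, Σs·ln g = 84.3888).
Δ = 102.0000·4 − (18.0000)² = 84.0000; k = (84.3888·4 − 18.0000·15.7455)/84.0000 = 0.64449, ln C = (102.0000·15.7455 − 18.0000·84.3888)/84.0000 = 1.03618.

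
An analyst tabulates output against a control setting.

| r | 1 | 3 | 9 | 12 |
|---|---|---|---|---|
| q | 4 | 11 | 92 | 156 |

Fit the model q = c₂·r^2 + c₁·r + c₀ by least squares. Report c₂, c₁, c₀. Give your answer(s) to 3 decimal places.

c₂ = 1.003, c₁ = 0.940, c₀ = 0.953

With design matrix M, MᵀM = [[27379, 2485, 235]; [2485, 235, 25]; [235, 25, 4]] and Mᵀq = [30019, 2737, 263]ᵀ.
Row-reducing yields c₂ = 2413/2406, c₁ = 11311/12030, c₀ = 382/401.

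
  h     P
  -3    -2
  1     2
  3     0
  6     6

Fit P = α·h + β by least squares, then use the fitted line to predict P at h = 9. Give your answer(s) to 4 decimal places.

P̂ = 7.1813

The normal system MᵀM·[α, β]ᵀ = MᵀP is [[55, 7]; [7, 4]]·[α, β]ᵀ = [44, 6]ᵀ.
det = 55·4 − 7² = 171.
α = (44·4 − 7·6)/171 = 134/171; β = (55·6 − 7·44)/171 = 22/171.
At h = 9: P̂ = (134/171)·(9) + (22/171)·(1) = 1228/171.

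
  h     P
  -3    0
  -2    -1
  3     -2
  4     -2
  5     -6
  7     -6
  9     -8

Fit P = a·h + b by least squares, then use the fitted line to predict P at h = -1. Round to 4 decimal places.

P̂ = -0.8759

From the data, Σh·h = 193, Σh = 23, Σ1 = 7.
Right-hand side: Σh·P = -156, ΣP = -25.
MᵀM·[a, b]ᵀ = MᵀP becomes [[193, 23]; [23, 7]]·[a, b]ᵀ = [-156, -25]ᵀ.
Determinant 193·7 − 23² = 822.
a = ((-156)·7 − 23·(-25))/822 = -517/822; b = (193·(-25) − 23·(-156))/822 = -1237/822.
At h = -1: P̂ = (-517/822)·(-1) + (-1237/822)·(1) = -120/137.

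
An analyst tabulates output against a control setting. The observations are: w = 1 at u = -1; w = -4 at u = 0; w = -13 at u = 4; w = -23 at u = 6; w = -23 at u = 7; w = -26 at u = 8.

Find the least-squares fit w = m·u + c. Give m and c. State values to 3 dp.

m = -2.971, c = -2.781

The normal system MᵀM·[m, c]ᵀ = Mᵀw is [[166, 24]; [24, 6]]·[m, c]ᵀ = [-560, -88]ᵀ.
Eliminating c: 6·(row 1) − 24·(row 2) gives 420·m = 6·(-560) − 24·(-88) = -1248, so m = -104/35.
Then c = ((-88) − 24·(-104/35))/6 = -292/105.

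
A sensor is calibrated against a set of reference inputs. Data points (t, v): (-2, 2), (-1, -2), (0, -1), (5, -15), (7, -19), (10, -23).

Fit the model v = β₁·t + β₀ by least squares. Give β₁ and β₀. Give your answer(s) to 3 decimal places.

Compute the Gram sums: Σt·t = 179, Σt = 19, Σ1 = 6.
Right-hand side: Σt·v = -440, Σv = -58.
So AᵀA·[β₁, β₀]ᵀ = Aᵀv: [[179, 19]; [19, 6]]·[β₁, β₀]ᵀ = [-440, -58]ᵀ.
Δ = 179·6 − 19² = 713.
β₁ = ((-440)·6 − 19·(-58))/713 = -1538/713; β₀ = (179·(-58) − 19·(-440))/713 = -2022/713.

β₁ = -2.157, β₀ = -2.836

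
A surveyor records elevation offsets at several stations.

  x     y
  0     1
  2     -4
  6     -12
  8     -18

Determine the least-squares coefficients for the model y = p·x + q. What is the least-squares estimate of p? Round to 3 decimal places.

p = -2.300

Compute the Gram sums: Σx·x = 104, Σx = 16, Σ1 = 4.
Right-hand side: Σx·y = -224, Σy = -33.
AᵀA·[p, q]ᵀ = Aᵀy becomes [[104, 16]; [16, 4]]·[p, q]ᵀ = [-224, -33]ᵀ.
det = 104·4 − 16² = 160.
p = ((-224)·4 − 16·(-33))/160 = -23/10; q = (104·(-33) − 16·(-224))/160 = 19/20.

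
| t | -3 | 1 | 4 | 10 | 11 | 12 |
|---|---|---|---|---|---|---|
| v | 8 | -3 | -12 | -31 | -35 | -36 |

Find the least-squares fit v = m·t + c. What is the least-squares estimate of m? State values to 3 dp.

With design matrix X, XᵀX = [[391, 35]; [35, 6]] and Xᵀv = [-1202, -109]ᵀ.
Eliminating c: 6·(row 1) − 35·(row 2) gives 1121·m = 6·(-1202) − 35·(-109) = -3397, so m = -3397/1121.
Then c = ((-109) − 35·(-3397/1121))/6 = -549/1121.

m = -3.030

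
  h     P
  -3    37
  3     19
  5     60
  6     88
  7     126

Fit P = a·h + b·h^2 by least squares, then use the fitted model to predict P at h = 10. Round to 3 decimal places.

Forming XᵀX = [[128, 684]; [684, 4484]] and XᵀP = [1656, 11346]ᵀ gives XᵀX·[a, b]ᵀ = XᵀP.
Δ = 128·4484 − 684² = 106096.
a = (1656·4484 − 684·11346)/106096 = -2205/698; b = (128·11346 − 684·1656)/106096 = 19974/6631.
At h = 10: P̂ = (-2205/698)·(10) + (19974/6631)·(100) = 1787925/6631.

P̂ = 269.631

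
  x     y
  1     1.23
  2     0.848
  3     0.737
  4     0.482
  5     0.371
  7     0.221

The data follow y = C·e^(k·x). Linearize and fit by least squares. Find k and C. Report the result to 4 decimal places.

Taking logs, ln y = k·x + ln C, so regress ln y on x.
AᵀA = [[104.0000, 22.0000]; [22.0000, 6]], rhs = [-19.4824, -3.4940]ᵀ  (here Σx = 22.0000, Σ(x)² = 104.0000, Σln y = -3.4940, Σx·ln y = -19.4824).
Slope k = (n·Σx·ln y − Σx·Σln y)/(n·Σ(x)² − (Σx)²) = (6·-19.4824 − 22.0000·-3.4940)/140.0000 = -0.28591; ln C = (Σln y − k·Σx)/n = 0.46599, so C = exp(0.46599) = 1.59359.

k = -0.2859, C = 1.5936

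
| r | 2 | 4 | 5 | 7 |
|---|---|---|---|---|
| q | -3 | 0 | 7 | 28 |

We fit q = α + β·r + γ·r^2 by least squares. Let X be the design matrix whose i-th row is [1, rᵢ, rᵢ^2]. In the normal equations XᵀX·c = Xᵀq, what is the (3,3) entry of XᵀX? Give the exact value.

Row 3 ↔ basis r^2, column 3 ↔ basis r^2, so (XᵀX)_{3,3} = Σᵢ (r^2)·(r^2) = (4)·(4) + (16)·(16) + (25)·(25) + (49)·(49) = 3298.

3298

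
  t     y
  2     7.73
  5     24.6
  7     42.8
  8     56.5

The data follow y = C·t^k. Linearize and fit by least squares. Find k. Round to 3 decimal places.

k = 1.404

Let Y = ln y. Fitting Y = k·ln t + ln C by least squares:
Σln t = 6.3279, Σ(ln t)² = 11.1814, Σln y = 13.0386, Σln t·ln y = 22.2710.
Normal system: [[11.1814, 6.3279]; [6.3279, 4]]·[k, ln C]ᵀ = [22.2710, 13.0386]ᵀ.
Δ = 11.1814·4 − (6.3279)² = 4.6828; k = (22.2710·4 − 6.3279·13.0386)/4.6828 = 1.40440, ln C = (11.1814·13.0386 − 6.3279·22.2710)/4.6828 = 1.03791.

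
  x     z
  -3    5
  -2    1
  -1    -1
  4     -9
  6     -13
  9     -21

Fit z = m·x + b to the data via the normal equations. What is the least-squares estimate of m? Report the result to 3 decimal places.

Sums needed: Σx·x = 147, Σx = 13, Σ1 = 6.
And Σx·z = -319, Σz = -38.
So MᵀM·[m, b]ᵀ = Mᵀz: [[147, 13]; [13, 6]]·[m, b]ᵀ = [-319, -38]ᵀ.
Determinant 147·6 − 13² = 713.
m = ((-319)·6 − 13·(-38))/713 = -1420/713; b = (147·(-38) − 13·(-319))/713 = -1439/713.

m = -1.992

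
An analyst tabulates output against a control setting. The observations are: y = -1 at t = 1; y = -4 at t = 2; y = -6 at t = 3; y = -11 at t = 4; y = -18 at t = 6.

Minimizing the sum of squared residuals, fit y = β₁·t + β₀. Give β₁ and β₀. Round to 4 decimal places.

Sums needed: Σt·t = 66, Σt = 16, Σ1 = 5.
Moment sums: Σt·y = -179, Σy = -40.
So AᵀA·[β₁, β₀]ᵀ = Aᵀy: [[66, 16]; [16, 5]]·[β₁, β₀]ᵀ = [-179, -40]ᵀ.
Determinant 66·5 − 16² = 74.
β₁ = ((-179)·5 − 16·(-40))/74 = -255/74; β₀ = (66·(-40) − 16·(-179))/74 = 112/37.

β₁ = -3.4459, β₀ = 3.0270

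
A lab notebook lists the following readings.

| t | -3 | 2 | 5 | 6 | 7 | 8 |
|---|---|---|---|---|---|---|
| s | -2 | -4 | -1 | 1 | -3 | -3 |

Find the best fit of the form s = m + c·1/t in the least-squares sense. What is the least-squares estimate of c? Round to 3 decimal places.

c = -1.586

Sums needed: Σ1 = 6, Σ1/t = 673/840, Σ1/t·1/t = 328049/705600.
And Σs = -12, Σ1/t·s = -1823/840.
Normal equations: [[6, 673/840]; [673/840, 328049/705600]]·[m, c]ᵀ = [-12, -1823/840]ᵀ.
Determinant 6·(328049/705600) − (673/840)² = 303073/141120.
m = ((-12)·(328049/705600) − (673/840)·(-1823/840))/(303073/141120) = -2709709/1515365; c = (6·(-1823/840) − (673/840)·(-12))/(303073/141120) = -480816/303073.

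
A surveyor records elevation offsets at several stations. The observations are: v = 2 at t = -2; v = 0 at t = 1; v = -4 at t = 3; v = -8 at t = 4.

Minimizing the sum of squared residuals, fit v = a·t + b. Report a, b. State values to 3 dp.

a = -1.571, b = -0.143

The normal system MᵀM·[a, b]ᵀ = Mᵀv is [[30, 6]; [6, 4]]·[a, b]ᵀ = [-48, -10]ᵀ.
Determinant 30·4 − 6² = 84.
a = ((-48)·4 − 6·(-10))/84 = -11/7; b = (30·(-10) − 6·(-48))/84 = -1/7.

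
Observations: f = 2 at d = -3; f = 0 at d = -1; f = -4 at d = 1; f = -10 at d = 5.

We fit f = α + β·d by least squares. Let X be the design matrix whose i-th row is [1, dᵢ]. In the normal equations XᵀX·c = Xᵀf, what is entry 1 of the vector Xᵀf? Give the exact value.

Entry 1 ↔ basis 1, so (Xᵀf)_{1} = Σᵢ fᵢ = (1)·(2) + (1)·(0) + (1)·(-4) + (1)·(-10) = -12.

-12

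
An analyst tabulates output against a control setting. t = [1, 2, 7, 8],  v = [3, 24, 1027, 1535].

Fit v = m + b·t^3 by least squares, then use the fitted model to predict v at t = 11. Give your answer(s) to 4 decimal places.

v̂ = 3989.0764

Sums needed: Σ1 = 4, Σt^3 = 864, Σt^3·t^3 = 379858.
And Σv = 2589, Σt^3·v = 1138376.
Normal equations: [[4, 864]; [864, 379858]]·[m, b]ᵀ = [2589, 1138376]ᵀ.
det = 4·379858 − 864² = 772936.
m = (2589·379858 − 864·1138376)/772936 = -52251/386468; b = (4·1138376 − 864·2589)/772936 = 289576/96617.
At t = 11: v̂ = (-52251/386468)·(1) + (289576/96617)·(1331) = 1541650373/386468.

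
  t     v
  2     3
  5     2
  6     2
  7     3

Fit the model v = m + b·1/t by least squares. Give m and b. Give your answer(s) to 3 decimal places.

With design matrix X, XᵀX = [[4, 106/105]; [106/105, 7457/22050]] and Xᵀv = [10, 559/210]ᵀ.
Δ = 4·(7457/22050) − (106/105)² = 1226/3675.
m = (10·(7457/22050) − (106/105)·(559/210))/(1226/3675) = 3829/1839; b = (4·(559/210) − (106/105)·10)/(1226/3675) = 1015/613.

m = 2.082, b = 1.656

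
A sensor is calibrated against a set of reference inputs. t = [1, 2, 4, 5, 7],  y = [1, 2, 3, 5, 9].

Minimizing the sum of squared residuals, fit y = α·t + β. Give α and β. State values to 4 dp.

Compute the Gram sums: Σt·t = 95, Σt = 19, Σ1 = 5.
Right-hand side: Σt·y = 105, Σy = 20.
Normal equations: [[95, 19]; [19, 5]]·[α, β]ᵀ = [105, 20]ᵀ.
Determinant 95·5 − 19² = 114.
α = (105·5 − 19·20)/114 = 145/114; β = (95·20 − 19·105)/114 = -5/6.

α = 1.2719, β = -0.8333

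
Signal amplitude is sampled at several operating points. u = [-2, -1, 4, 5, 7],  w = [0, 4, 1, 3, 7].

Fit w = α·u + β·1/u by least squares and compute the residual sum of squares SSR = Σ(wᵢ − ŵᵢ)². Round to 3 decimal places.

XᵀX·[α, β]ᵀ = Xᵀw reads: 95·α + 5·β = 64;  5·α + (26909/19600)·β = -43/20.
Eliminating β: (26909/19600)·(row 1) − 5·(row 2) gives (413271/3920)·α = (26909/19600)·64 − 5·(-43/20) = 483219/4900, so α = 214764/229595.
Then β = ((-43/20) − 5·(214764/229595))/(26909/19600) = -228340/45919.
Residuals: -141322/229595, -8556/229595, -344036/229595, -31339/45919, 266917/229595; SSR = 1020074/229595.

SSR = 4.443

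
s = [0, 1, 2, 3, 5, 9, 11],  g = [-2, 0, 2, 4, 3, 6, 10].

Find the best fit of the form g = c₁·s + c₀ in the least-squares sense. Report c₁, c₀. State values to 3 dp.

c₁ = 0.898, c₀ = -0.691

Compute the Gram sums: Σs·s = 241, Σs = 31, Σ1 = 7.
Moment sums: Σs·g = 195, Σg = 23.
Normal equations: [[241, 31]; [31, 7]]·[c₁, c₀]ᵀ = [195, 23]ᵀ.
Determinant 241·7 − 31² = 726.
c₁ = (195·7 − 31·23)/726 = 326/363; c₀ = (241·23 − 31·195)/726 = -251/363.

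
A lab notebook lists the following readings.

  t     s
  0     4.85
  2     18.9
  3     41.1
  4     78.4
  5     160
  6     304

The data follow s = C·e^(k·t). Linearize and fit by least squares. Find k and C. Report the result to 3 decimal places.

Let Y = ln s. Fitting Y = k·t + ln C by least squares:
Σt = 20.0000, Σ(t)² = 90.0000, Σln s = 23.3882, Σt·ln s = 94.1517.
Equations: 90.0000·k + 20.0000·ln C = 94.1517;  20.0000·k + 6·ln C = 23.3882.
Solving (det = 140.0000): k = 0.69390, ln C = 1.58501, so C = exp(1.58501) = 4.87936.

k = 0.694, C = 4.879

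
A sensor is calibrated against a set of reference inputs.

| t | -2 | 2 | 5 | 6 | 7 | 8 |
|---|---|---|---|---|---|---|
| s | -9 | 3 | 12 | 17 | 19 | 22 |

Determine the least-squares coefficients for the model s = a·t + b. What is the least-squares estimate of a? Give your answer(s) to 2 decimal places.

Setting ∂/∂a … = 0 gives: 182·a + 26·b = 495;  26·a + 6·b = 64.
det = 182·6 − 26² = 416.
a = (495·6 − 26·64)/416 = 653/208; b = (182·64 − 26·495)/416 = -47/16.

a = 3.14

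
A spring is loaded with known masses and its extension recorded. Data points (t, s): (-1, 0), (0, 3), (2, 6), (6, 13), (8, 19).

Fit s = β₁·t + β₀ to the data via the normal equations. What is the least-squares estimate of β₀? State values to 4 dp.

β₀ = 2.2500

From the data, Σt·t = 105, Σt = 15, Σ1 = 5.
And Σt·s = 242, Σs = 41.
Δ = 105·5 − 15² = 300.
β₁ = (242·5 − 15·41)/300 = 119/60; β₀ = (105·41 − 15·242)/300 = 9/4.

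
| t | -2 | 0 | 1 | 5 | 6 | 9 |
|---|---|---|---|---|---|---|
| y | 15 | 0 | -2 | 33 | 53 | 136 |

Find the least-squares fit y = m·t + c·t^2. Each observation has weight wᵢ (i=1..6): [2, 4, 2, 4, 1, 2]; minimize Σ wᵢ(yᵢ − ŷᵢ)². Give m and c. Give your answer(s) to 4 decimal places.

Compute the Gram sums: Σwᵢ·t·t = 308, Σwᵢ·t·t^2 = 2160, Σwᵢ·t^2·t^2 = 16952.
Moment sums: Σwᵢ·t·y = 3362, Σwᵢ·t^2·y = 27356.
Δ = 308·16952 − 2160² = 555616.
m = (3362·16952 − 2160·27356)/555616 = -131021/34726; c = (308·27356 − 2160·3362)/555616 = 72733/34726.

m = -3.7730, c = 2.0945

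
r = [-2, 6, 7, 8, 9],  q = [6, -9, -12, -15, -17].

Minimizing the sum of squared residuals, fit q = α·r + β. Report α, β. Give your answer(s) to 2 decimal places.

Sums needed: Σr·r = 234, Σr = 28, Σ1 = 5.
For Mᵀq: Σr·q = -423, Σq = -47.
Determinant 234·5 − 28² = 386.
α = ((-423)·5 − 28·(-47))/386 = -799/386; β = (234·(-47) − 28·(-423))/386 = 423/193.

α = -2.07, β = 2.19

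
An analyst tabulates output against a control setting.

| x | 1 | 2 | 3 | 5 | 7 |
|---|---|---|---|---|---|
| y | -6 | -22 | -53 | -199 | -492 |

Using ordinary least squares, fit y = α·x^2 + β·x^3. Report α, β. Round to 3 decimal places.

α = -2.882, β = -1.022

Entries of MᵀM: Σx^2·x^2 = 3124, Σx^2·x^3 = 20208, Σx^3·x^3 = 134068.
And Σx^2·y = -29654, Σx^3·y = -195244.
So MᵀM·[α, β]ᵀ = Mᵀy: [[3124, 20208]; [20208, 134068]]·[α, β]ᵀ = [-29654, -195244]ᵀ.
Eliminating β: 134068·(row 1) − 20208·(row 2) gives 10465168·α = 134068·(-29654) − 20208·(-195244) = -30161720, so α = -3770215/1308146.
Then β = ((-195244) − 20208·(-3770215/1308146))/134068 = -668389/654073.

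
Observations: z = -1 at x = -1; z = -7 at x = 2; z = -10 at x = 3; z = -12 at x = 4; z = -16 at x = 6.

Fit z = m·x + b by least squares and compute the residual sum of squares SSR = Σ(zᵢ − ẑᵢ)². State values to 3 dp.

SSR = 0.410

The normal equations are: 66·m + 14·b = -187;  14·m + 5·b = -46.
det = 66·5 − 14² = 134.
m = ((-187)·5 − 14·(-46))/134 = -291/134; b = (66·(-46) − 14·(-187))/134 = -209/67.
Residuals: -7/134, 31/67, -49/134, -13/67, 10/67; SSR = 55/134.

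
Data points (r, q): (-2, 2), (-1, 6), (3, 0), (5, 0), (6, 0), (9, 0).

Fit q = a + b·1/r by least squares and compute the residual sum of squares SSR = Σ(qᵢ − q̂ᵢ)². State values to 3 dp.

SSR = 2.182

Sums needed: Σ1 = 6, Σ1/r = -31/45, Σ1/r·1/r = 5837/4050.
Right-hand side: Σq = 8, Σ1/r·q = -7.
AᵀA·[a, b]ᵀ = Aᵀq becomes [[6, -31/45]; [-31/45, 5837/4050]]·[a, b]ᵀ = [8, -7]ᵀ.
Eliminating b: (5837/4050)·(row 1) − (-31/45)·(row 2) gives (662/81)·a = (5837/4050)·8 − (-31/45)·(-7) = 13583/2025, so a = 13583/16550.
Then b = ((-7) − (-31/45)·(13583/16550))/(5837/4050) = -7389/1655.
Residuals: -8714/8275, 11827/16550, 11047/16550, 239/3310, -634/8275, -5373/16550; SSR = 18053/8275.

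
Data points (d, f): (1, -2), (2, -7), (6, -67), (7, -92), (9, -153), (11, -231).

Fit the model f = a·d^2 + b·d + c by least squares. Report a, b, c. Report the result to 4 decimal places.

a = -1.9795, b = 0.8692, c = -0.8786

The normal equations are: 24916·a + 2628·b + 292·c = -47294;  2628·a + 292·b + 36·c = -4980;  292·a + 36·b + 6·c = -552.
(Σd^2·d^2 = 24916, Σd^2·d = 2628, Σd^2 = 292, Σd·d = 292, Σd = 36, Σ1 = 6, Σd^2·f = -47294, Σd·f = -4980, Σf = -552.)
Row-reducing yields a = -34317/17336, b = 15069/17336, c = -1904/2167.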